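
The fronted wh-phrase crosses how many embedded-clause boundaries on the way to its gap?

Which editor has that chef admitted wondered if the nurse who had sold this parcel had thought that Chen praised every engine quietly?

"which editor" is extracted from the subject of "wondered".
Boundaries crossed, outermost first: [Ø] — 1 in total.

1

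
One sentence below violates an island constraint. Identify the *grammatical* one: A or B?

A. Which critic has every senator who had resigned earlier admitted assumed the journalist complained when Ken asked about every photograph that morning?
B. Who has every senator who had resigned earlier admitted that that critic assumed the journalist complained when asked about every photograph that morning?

A

In B, the wh-phrase is extracted from inside an adjunct island (introduced by "when"), which blocks movement.
In A, the extraction path crosses only that-complement boundaries, which are transparent.
So A is grammatical.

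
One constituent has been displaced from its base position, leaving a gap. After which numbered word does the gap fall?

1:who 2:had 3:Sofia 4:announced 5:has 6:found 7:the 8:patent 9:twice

The displaced element is "who" (word 1).
It is linked across 1 clause boundary (Ø).
It functions as the subject of "found", so the gap sits immediately after word 4 ("announced").
Base order: Sofia had announced that who has found the patent twice.

4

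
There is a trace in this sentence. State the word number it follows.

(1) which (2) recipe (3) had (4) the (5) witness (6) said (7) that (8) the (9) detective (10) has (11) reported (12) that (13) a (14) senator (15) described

The displaced element is "which recipe" (word 2).
It is linked across 2 clause boundaries (that → that).
It functions as the direct object of "described", so the gap sits immediately after word 15 ("described").
Base order: The witness had said that the detective has reported that a senator described which recipe.

15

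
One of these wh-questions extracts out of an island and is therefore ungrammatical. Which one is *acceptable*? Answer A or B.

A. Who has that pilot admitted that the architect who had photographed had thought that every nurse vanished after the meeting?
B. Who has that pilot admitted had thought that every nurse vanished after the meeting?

B

In A, the wh-phrase is extracted from inside a complex-NP island (relative clause) (introduced by "who"), which blocks movement.
In B, the extraction path crosses only that-complement boundaries, which are transparent.
So B is grammatical.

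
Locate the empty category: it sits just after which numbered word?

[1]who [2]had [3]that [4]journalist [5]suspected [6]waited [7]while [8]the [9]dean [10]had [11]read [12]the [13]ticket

The displaced element is "who" (word 1).
It is linked across 1 clause boundary (Ø).
It functions as the subject of "waited", so the gap sits immediately after word 5 ("suspected").
Base order: That journalist had suspected that who waited while the dean had read the ticket.

5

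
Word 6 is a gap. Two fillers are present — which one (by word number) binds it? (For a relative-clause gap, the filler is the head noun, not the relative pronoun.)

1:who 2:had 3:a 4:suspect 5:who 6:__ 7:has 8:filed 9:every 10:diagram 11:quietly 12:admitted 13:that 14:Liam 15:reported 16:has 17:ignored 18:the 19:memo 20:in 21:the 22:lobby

4

The marked gap is inside the relative clause, the subject of "filed".
Its filler is the head noun "suspect" (via "who"), at word 4.
(The other dependency links word 1 to a gap after word 15.)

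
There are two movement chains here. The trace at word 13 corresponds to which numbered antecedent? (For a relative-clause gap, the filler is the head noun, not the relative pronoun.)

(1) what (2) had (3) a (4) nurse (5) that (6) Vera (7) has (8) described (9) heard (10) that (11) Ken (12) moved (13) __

The marked gap is the direct object of "moved".
Its filler is the fronted wh-phrase "what", at word 1.
(The other dependency links word 4 to a gap after word 8.)

1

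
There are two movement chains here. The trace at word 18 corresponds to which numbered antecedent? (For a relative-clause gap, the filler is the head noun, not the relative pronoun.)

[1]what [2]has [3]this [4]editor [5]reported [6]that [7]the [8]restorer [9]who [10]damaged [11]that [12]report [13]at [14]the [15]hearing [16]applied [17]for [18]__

The marked gap is the object of the preposition "for" of "applied".
Its filler is the fronted wh-phrase "what", at word 1.
(The other dependency links word 8 to a gap after word 9.)

1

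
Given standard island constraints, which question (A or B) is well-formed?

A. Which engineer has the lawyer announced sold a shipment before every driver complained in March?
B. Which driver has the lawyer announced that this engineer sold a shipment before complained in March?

In B, the wh-phrase is extracted from inside an adjunct island (introduced by "before"), which blocks movement.
In A, the extraction path crosses only that-complement boundaries, which are transparent.
So A is grammatical.

A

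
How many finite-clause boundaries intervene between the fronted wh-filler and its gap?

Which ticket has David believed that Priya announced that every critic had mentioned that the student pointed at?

3

"which ticket" is extracted from the PP object of "pointed".
Boundaries crossed, outermost first: [that], [that], [that] — 3 in total.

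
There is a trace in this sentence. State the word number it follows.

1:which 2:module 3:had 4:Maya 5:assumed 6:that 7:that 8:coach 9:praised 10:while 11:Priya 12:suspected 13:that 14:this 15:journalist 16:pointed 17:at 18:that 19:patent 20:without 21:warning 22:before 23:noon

The displaced element is "which module" (word 2).
It is linked across 1 clause boundary (that).
It functions as the direct object of "praised", so the gap sits immediately after word 9 ("praised").
Base order: Maya had assumed that that coach praised which module while Priya suspected that this journalist pointed at that patent without warning before noon.

9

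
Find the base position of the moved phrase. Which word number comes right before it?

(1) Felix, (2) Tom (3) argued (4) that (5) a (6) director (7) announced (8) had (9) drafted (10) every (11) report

The displaced element is "Felix" (word 1).
It is linked across 2 clause boundaries (that → Ø).
It functions as the subject of "drafted", so the gap sits immediately after word 7 ("announced").
Base order: Tom argued that a director announced that Felix had drafted every report.

7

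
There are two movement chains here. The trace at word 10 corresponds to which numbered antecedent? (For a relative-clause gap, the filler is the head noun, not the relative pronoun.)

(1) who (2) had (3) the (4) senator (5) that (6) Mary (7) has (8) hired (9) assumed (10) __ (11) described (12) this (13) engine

The marked gap is the subject of "described".
Its filler is the fronted wh-phrase "who", at word 1.
(The other dependency links word 4 to a gap after word 8.)

1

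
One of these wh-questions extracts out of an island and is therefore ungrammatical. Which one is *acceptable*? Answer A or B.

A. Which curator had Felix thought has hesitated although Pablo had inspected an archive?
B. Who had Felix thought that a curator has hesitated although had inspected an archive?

In B, the wh-phrase is extracted from inside an adjunct island (introduced by "although"), which blocks movement.
In A, the extraction path crosses only that-complement boundaries, which are transparent.
So A is grammatical.

A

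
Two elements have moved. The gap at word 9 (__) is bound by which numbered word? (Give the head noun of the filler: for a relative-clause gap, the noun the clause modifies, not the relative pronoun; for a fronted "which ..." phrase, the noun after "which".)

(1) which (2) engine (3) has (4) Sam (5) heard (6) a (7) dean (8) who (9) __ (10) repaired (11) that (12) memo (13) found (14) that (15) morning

7

The marked gap is inside the relative clause, the subject of "repaired".
Its filler is the head noun "dean" (via "who"), at word 7.
(The other dependency links word 2 to a gap after word 13.)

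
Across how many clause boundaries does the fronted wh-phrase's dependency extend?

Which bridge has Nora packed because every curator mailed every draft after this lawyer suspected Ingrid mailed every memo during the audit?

0

"which bridge" originates inside the matrix clause — no clause boundary is crossed.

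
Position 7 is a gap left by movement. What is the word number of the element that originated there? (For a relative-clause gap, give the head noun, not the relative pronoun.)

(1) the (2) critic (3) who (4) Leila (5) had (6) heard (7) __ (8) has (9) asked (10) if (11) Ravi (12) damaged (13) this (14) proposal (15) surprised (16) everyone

2

The gap at 7 is the subject of "asked", inside a relative clause.
The relative pronoun is "who" (word 3); it is bound by the head noun immediately before it.
Its filler is the head noun "critic", at word 2.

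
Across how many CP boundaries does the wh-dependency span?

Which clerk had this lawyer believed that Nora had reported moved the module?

"which clerk" is extracted from the subject of "moved".
Boundaries crossed, outermost first: [that], [Ø] — 2 in total.

2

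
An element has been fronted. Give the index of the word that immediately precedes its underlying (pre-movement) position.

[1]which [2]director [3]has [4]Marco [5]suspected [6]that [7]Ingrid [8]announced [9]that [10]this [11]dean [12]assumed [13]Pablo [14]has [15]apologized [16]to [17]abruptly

16

The displaced element is "which director" (word 2).
It is linked across 3 clause boundaries (that → that → Ø).
It functions as the object of the preposition "to" of "apologized", so the gap sits immediately after word 16 ("to").
Base order: Marco has suspected that Ingrid announced that this dean assumed Pablo has apologized to which director abruptly.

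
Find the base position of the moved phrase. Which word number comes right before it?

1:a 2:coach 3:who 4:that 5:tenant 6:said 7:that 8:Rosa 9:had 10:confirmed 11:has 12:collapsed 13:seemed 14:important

10

The displaced element is "a coach" (word 2).
It is linked across 2 clause boundaries (that → Ø).
It functions as the subject of "collapsed", so the gap sits immediately after word 10 ("confirmed").
Base order: That tenant said that Rosa had confirmed that a coach has collapsed.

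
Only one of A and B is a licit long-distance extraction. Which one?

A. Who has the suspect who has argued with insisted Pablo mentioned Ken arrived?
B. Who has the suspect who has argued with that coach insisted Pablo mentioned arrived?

B

In A, the wh-phrase is extracted from inside a complex-NP island (relative clause) (introduced by "who"), which blocks movement.
In B, the extraction path crosses only that-complement boundaries, which are transparent.
So B is grammatical.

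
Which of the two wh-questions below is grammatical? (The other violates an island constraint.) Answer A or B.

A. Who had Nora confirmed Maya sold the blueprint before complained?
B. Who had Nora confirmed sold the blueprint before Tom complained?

B

In A, the wh-phrase is extracted from inside an adjunct island (introduced by "before"), which blocks movement.
In B, the extraction path crosses only that-complement boundaries, which are transparent.
So B is grammatical.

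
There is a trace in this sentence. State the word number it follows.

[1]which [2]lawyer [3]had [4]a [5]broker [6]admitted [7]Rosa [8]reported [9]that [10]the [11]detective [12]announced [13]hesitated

12

The displaced element is "which lawyer" (word 2).
It is linked across 3 clause boundaries (Ø → that → Ø).
It functions as the subject of "hesitated", so the gap sits immediately after word 12 ("announced").
Base order: A broker had admitted Rosa reported that the detective announced which lawyer hesitated.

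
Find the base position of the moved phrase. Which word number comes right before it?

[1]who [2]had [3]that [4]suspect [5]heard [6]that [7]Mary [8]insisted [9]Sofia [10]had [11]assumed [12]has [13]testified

11

The displaced element is "who" (word 1).
It is linked across 3 clause boundaries (that → Ø → Ø).
It functions as the subject of "testified", so the gap sits immediately after word 11 ("assumed").
Base order: That suspect had heard that Mary insisted Sofia had assumed that who has testified.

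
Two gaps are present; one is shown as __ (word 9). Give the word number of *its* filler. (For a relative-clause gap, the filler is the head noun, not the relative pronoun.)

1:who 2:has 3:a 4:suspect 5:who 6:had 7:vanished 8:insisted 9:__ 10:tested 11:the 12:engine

The marked gap is the subject of "tested".
Its filler is the fronted wh-phrase "who", at word 1.
(The other dependency links word 4 to a gap after word 5.)

1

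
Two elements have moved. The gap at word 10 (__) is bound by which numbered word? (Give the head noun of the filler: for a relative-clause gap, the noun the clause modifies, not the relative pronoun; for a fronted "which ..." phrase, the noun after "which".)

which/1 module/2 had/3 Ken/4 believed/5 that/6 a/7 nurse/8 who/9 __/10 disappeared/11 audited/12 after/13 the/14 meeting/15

The marked gap is inside the relative clause, the subject of "disappeared".
Its filler is the head noun "nurse" (via "who"), at word 8.
(The other dependency links word 2 to a gap after word 12.)

8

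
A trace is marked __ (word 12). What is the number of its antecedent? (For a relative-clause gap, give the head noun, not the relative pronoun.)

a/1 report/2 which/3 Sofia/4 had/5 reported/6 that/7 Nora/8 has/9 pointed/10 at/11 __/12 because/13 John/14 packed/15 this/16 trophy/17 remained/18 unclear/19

2

The gap at 12 is the prepositional object of "pointed", inside a relative clause.
The relative pronoun is "which" (word 3); it is bound by the head noun immediately before it.
Its filler is the head noun "report", at word 2.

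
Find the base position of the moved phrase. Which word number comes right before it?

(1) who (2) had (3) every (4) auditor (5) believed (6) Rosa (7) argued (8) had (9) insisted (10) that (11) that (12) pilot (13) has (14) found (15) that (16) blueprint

The displaced element is "who" (word 1).
It is linked across 2 clause boundaries (Ø → Ø).
It functions as the subject of "insisted", so the gap sits immediately after word 7 ("argued").
Base order: Every auditor had believed Rosa argued who had insisted that that pilot has found that blueprint.

7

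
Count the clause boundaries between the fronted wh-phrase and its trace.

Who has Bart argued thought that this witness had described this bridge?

"who" is extracted from the subject of "thought".
Boundaries crossed, outermost first: [Ø] — 1 in total.

1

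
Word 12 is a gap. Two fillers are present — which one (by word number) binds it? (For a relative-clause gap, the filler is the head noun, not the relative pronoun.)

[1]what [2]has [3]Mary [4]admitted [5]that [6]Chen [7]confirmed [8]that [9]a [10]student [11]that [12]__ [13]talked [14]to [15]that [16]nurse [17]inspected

The marked gap is inside the relative clause, the subject of "talked".
Its filler is the head noun "student" (via "that"), at word 10.
(The other dependency links word 1 to a gap after word 17.)

10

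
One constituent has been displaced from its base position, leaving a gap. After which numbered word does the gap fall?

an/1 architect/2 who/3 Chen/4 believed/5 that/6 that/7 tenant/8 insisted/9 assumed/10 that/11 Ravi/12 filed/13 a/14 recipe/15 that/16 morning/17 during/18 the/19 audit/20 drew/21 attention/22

9

The displaced element is "an architect" (word 2).
It is linked across 2 clause boundaries (that → Ø).
It functions as the subject of "assumed", so the gap sits immediately after word 9 ("insisted").
Base order: Chen believed that that tenant insisted that an architect assumed that Ravi filed a recipe that morning during the audit.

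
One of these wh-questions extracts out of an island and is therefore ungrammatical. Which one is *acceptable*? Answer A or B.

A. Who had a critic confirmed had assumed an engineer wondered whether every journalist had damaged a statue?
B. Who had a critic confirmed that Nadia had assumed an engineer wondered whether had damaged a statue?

In B, the wh-phrase is extracted from inside a wh-island (introduced by "whether"), which blocks movement.
In A, the extraction path crosses only that-complement boundaries, which are transparent.
So A is grammatical.

A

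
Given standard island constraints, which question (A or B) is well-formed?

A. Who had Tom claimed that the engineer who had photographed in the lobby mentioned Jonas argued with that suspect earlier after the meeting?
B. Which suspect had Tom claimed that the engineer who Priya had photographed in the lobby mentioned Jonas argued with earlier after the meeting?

B

In A, the wh-phrase is extracted from inside a complex-NP island (relative clause) (introduced by "who"), which blocks movement.
In B, the extraction path crosses only that-complement boundaries, which are transparent.
So B is grammatical.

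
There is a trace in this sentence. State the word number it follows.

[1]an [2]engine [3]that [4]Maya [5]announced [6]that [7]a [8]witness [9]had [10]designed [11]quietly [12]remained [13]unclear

The displaced element is "an engine" (word 2).
It is linked across 1 clause boundary (that).
It functions as the direct object of "designed", so the gap sits immediately after word 10 ("designed").
Base order: Maya announced that a witness had designed an engine quietly.

10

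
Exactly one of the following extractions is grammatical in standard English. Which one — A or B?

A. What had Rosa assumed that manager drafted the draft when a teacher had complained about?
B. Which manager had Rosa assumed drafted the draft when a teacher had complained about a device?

B

In A, the wh-phrase is extracted from inside an adjunct island (introduced by "when"), which blocks movement.
In B, the extraction path crosses only that-complement boundaries, which are transparent.
So B is grammatical.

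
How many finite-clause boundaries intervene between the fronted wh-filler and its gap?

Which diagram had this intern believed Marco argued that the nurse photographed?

"which diagram" is extracted from the object of "photographed".
Boundaries crossed, outermost first: [Ø], [that] — 2 in total.

2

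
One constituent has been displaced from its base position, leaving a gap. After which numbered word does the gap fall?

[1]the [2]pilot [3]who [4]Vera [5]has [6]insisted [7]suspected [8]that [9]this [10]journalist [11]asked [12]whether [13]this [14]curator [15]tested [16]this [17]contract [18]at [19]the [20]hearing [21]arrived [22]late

The displaced element is "the pilot" (word 2).
It is linked across 1 clause boundary (Ø).
It functions as the subject of "suspected", so the gap sits immediately after word 6 ("insisted").
Base order: Vera has insisted the pilot suspected that this journalist asked whether this curator tested this contract at the hearing.

6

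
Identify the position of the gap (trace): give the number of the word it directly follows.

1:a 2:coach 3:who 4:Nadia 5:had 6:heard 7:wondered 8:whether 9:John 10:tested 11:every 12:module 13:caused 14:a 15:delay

6

The displaced element is "a coach" (word 2).
It is linked across 1 clause boundary (Ø).
It functions as the subject of "wondered", so the gap sits immediately after word 6 ("heard").
Base order: Nadia had heard that a coach wondered whether John tested every module.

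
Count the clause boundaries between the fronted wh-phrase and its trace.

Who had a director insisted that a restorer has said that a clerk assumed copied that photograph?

"who" is extracted from the subject of "copied".
Boundaries crossed, outermost first: [that], [that], [Ø] — 3 in total.

3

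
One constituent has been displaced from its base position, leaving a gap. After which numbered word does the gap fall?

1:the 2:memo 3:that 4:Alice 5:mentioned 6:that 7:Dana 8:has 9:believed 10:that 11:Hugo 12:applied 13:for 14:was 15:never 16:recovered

The displaced element is "the memo" (word 2).
It is linked across 2 clause boundaries (that → that).
It functions as the object of the preposition "for" of "applied", so the gap sits immediately after word 13 ("for").
Base order: Alice mentioned that Dana has believed that Hugo applied for the memo.

13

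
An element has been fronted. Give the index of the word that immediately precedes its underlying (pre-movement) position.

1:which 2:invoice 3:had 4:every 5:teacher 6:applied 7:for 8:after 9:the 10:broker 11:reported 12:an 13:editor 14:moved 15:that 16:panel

The displaced element is "which invoice" (word 2).
It functions as the object of the preposition "for" of "applied", so the gap sits immediately after word 7 ("for").
Base order: Every teacher had applied for which invoice after the broker reported an editor moved that panel.

7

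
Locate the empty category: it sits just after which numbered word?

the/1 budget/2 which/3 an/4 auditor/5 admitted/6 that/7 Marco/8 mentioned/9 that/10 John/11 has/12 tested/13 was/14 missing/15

13

The displaced element is "the budget" (word 2).
It is linked across 2 clause boundaries (that → that).
It functions as the direct object of "tested", so the gap sits immediately after word 13 ("tested").
Base order: An auditor admitted that Marco mentioned that John has tested the budget.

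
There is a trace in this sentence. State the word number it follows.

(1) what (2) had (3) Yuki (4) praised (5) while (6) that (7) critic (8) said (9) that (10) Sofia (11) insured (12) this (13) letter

The displaced element is "what" (word 1).
It functions as the direct object of "praised", so the gap sits immediately after word 4 ("praised").
Base order: Yuki had praised what while that critic said that Sofia insured this letter.

4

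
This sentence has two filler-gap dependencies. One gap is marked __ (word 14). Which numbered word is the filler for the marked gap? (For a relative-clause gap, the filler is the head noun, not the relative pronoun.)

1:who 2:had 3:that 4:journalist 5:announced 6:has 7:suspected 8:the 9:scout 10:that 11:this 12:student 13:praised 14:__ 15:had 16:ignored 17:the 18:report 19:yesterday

9

The marked gap is inside the relative clause, the direct object of "praised".
Its filler is the head noun "scout" (via "that"), at word 9.
(The other dependency links word 1 to a gap after word 5.)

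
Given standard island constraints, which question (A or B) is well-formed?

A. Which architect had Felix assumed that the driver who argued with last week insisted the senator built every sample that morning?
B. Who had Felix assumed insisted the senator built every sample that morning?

B

In A, the wh-phrase is extracted from inside a complex-NP island (relative clause) (introduced by "who"), which blocks movement.
In B, the extraction path crosses only that-complement boundaries, which are transparent.
So B is grammatical.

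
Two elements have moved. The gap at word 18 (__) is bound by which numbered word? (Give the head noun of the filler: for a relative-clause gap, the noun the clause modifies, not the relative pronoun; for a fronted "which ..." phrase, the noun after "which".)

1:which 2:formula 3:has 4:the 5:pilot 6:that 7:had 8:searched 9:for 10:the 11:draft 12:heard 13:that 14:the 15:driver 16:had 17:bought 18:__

The marked gap is the direct object of "bought".
Its filler is the fronted wh-phrase "which formula", at word 2.
(The other dependency links word 5 to a gap after word 6.)

2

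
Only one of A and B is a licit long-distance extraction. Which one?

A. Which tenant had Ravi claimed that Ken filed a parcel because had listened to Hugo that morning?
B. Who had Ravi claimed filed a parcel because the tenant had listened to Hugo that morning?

In A, the wh-phrase is extracted from inside an adjunct island (introduced by "because"), which blocks movement.
In B, the extraction path crosses only that-complement boundaries, which are transparent.
So B is grammatical.

B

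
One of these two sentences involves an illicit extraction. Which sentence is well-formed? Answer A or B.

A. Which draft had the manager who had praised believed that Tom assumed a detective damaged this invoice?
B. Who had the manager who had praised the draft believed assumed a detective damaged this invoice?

In A, the wh-phrase is extracted from inside a complex-NP island (relative clause) (introduced by "who"), which blocks movement.
In B, the extraction path crosses only that-complement boundaries, which are transparent.
So B is grammatical.

B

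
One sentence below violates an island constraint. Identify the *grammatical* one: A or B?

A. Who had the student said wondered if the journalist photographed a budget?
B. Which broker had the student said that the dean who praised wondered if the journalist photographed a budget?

In B, the wh-phrase is extracted from inside a complex-NP island (relative clause) (introduced by "who"), which blocks movement.
In A, the extraction path crosses only that-complement boundaries, which are transparent.
So A is grammatical.

A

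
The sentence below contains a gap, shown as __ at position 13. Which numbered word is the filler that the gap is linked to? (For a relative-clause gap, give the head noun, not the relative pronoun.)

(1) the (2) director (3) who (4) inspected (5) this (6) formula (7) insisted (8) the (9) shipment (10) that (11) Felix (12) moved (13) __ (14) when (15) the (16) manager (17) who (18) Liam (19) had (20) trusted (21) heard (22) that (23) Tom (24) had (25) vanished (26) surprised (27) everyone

The gap at 13 is the object of "moved", inside a relative clause.
The relative pronoun is "that" (word 10); it is bound by the head noun immediately before it.
Its filler is the head noun "shipment", at word 9.

9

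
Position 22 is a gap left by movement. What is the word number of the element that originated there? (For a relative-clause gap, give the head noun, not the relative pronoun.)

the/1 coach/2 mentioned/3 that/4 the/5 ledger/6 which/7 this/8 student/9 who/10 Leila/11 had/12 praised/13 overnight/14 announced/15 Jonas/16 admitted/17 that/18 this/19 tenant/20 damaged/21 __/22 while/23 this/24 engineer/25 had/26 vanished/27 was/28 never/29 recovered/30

The gap at 22 is the object of "damaged", inside a relative clause.
The relative pronoun is "which" (word 7); it is bound by the head noun immediately before it.
Its filler is the head noun "ledger", at word 6.

6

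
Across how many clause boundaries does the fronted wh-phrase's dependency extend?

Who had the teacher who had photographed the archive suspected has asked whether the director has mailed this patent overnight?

"who" is extracted from the subject of "asked".
Boundaries crossed, outermost first: [Ø] — 1 in total.

1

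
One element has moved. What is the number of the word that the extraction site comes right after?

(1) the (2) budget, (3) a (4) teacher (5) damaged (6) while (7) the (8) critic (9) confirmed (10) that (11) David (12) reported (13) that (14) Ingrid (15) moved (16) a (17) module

5

The displaced element is "the budget" (word 2).
It functions as the direct object of "damaged", so the gap sits immediately after word 5 ("damaged").
Base order: A teacher damaged the budget while the critic confirmed that David reported that Ingrid moved a module.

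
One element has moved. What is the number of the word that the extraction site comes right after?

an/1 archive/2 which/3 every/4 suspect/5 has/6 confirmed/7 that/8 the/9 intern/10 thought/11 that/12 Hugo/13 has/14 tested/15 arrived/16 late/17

The displaced element is "an archive" (word 2).
It is linked across 2 clause boundaries (that → that).
It functions as the direct object of "tested", so the gap sits immediately after word 15 ("tested").
Base order: Every suspect has confirmed that the intern thought that Hugo has tested an archive.

15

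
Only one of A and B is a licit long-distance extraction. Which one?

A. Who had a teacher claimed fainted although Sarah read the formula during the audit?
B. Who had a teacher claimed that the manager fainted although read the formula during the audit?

In B, the wh-phrase is extracted from inside an adjunct island (introduced by "although"), which blocks movement.
In A, the extraction path crosses only that-complement boundaries, which are transparent.
So A is grammatical.

A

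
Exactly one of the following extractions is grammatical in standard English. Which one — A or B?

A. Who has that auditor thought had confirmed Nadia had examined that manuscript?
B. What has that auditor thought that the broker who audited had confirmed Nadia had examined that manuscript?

In B, the wh-phrase is extracted from inside a complex-NP island (relative clause) (introduced by "who"), which blocks movement.
In A, the extraction path crosses only that-complement boundaries, which are transparent.
So A is grammatical.

A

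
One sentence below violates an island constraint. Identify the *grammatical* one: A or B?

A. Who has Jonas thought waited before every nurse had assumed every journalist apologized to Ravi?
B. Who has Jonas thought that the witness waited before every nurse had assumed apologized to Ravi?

In B, the wh-phrase is extracted from inside an adjunct island (introduced by "before"), which blocks movement.
In A, the extraction path crosses only that-complement boundaries, which are transparent.
So A is grammatical.

A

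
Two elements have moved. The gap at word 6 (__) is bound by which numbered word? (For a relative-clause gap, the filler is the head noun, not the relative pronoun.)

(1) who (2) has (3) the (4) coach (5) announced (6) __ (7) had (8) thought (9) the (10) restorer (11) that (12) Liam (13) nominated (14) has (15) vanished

The marked gap is the subject of "thought".
Its filler is the fronted wh-phrase "who", at word 1.
(The other dependency links word 10 to a gap after word 13.)

1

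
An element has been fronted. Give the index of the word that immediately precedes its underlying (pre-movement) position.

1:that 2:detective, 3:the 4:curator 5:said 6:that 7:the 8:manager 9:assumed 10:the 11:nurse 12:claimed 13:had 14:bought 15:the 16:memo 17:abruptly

The displaced element is "that detective" (word 2).
It is linked across 3 clause boundaries (that → Ø → Ø).
It functions as the subject of "bought", so the gap sits immediately after word 12 ("claimed").
Base order: The curator said that the manager assumed the nurse claimed that that detective had bought the memo abruptly.

12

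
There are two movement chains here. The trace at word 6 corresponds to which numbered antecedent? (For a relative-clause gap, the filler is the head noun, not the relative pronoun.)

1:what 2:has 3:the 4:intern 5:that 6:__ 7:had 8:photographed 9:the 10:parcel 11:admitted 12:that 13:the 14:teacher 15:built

4

The marked gap is inside the relative clause, the subject of "photographed".
Its filler is the head noun "intern" (via "that"), at word 4.
(The other dependency links word 1 to a gap after word 15.)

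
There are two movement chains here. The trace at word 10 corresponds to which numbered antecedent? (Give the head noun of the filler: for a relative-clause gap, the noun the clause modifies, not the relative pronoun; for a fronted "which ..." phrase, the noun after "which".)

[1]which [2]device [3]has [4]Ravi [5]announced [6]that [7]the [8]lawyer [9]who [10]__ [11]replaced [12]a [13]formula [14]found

8

The marked gap is inside the relative clause, the subject of "replaced".
Its filler is the head noun "lawyer" (via "who"), at word 8.
(The other dependency links word 2 to a gap after word 14.)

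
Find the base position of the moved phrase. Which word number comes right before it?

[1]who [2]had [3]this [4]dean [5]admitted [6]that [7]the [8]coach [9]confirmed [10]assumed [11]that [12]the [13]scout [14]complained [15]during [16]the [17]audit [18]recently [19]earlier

The displaced element is "who" (word 1).
It is linked across 2 clause boundaries (that → Ø).
It functions as the subject of "assumed", so the gap sits immediately after word 9 ("confirmed").
Base order: This dean had admitted that the coach confirmed that who assumed that the scout complained during the audit recently earlier.

9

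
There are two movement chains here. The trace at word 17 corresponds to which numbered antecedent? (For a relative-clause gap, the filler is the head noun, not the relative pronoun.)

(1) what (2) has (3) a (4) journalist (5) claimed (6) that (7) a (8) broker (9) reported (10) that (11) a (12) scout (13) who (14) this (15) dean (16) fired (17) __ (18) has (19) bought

The marked gap is inside the relative clause, the direct object of "fired".
Its filler is the head noun "scout" (via "who"), at word 12.
(The other dependency links word 1 to a gap after word 19.)

12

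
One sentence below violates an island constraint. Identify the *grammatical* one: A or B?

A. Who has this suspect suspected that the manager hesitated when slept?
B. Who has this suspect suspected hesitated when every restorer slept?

In A, the wh-phrase is extracted from inside an adjunct island (introduced by "when"), which blocks movement.
In B, the extraction path crosses only that-complement boundaries, which are transparent.
So B is grammatical.

B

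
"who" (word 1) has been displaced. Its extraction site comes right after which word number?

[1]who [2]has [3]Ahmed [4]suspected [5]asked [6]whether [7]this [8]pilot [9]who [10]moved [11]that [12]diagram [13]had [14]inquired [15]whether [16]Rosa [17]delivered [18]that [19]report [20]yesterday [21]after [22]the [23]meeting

The displaced element is "who" (word 1).
It is linked across 1 clause boundary (Ø).
It functions as the subject of "asked", so the gap sits immediately after word 4 ("suspected").
Base order: Ahmed has suspected that who asked whether this pilot who moved that diagram had inquired whether Rosa delivered that report yesterday after the meeting.

4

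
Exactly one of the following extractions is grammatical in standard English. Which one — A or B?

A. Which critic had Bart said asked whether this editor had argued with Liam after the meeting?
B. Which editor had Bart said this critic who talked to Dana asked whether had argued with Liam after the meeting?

A

In B, the wh-phrase is extracted from inside a wh-island (introduced by "whether"), which blocks movement.
In A, the extraction path crosses only that-complement boundaries, which are transparent.
So A is grammatical.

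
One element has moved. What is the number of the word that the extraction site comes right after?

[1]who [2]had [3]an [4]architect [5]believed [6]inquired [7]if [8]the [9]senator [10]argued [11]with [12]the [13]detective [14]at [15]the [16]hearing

5

The displaced element is "who" (word 1).
It is linked across 1 clause boundary (Ø).
It functions as the subject of "inquired", so the gap sits immediately after word 5 ("believed").
Base order: An architect had believed that who inquired if the senator argued with the detective at the hearing.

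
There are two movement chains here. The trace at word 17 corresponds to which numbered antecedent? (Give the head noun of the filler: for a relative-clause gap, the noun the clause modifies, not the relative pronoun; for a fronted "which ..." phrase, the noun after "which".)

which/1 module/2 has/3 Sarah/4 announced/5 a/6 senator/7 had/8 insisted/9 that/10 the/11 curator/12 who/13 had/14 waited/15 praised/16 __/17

2

The marked gap is the direct object of "praised".
Its filler is the fronted wh-phrase "which module", at word 2.
(The other dependency links word 12 to a gap after word 13.)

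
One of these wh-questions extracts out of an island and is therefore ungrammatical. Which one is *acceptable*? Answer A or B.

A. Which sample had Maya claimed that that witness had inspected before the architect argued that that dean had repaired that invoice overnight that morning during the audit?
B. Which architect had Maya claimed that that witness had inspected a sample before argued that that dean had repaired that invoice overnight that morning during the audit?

A

In B, the wh-phrase is extracted from inside an adjunct island (introduced by "before"), which blocks movement.
In A, the extraction path crosses only that-complement boundaries, which are transparent.
So A is grammatical.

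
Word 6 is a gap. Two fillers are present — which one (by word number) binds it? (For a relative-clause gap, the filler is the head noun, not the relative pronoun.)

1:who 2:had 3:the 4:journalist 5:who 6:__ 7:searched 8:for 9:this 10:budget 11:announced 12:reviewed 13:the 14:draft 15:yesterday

The marked gap is inside the relative clause, the subject of "searched".
Its filler is the head noun "journalist" (via "who"), at word 4.
(The other dependency links word 1 to a gap after word 11.)

4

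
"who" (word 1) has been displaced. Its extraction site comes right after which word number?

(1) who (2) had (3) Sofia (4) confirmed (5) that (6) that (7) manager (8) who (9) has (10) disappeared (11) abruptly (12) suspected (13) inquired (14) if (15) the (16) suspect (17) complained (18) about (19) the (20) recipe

12

The displaced element is "who" (word 1).
It is linked across 2 clause boundaries (that → Ø).
It functions as the subject of "inquired", so the gap sits immediately after word 12 ("suspected").
Base order: Sofia had confirmed that that manager who has disappeared abruptly suspected that who inquired if the suspect complained about the recipe.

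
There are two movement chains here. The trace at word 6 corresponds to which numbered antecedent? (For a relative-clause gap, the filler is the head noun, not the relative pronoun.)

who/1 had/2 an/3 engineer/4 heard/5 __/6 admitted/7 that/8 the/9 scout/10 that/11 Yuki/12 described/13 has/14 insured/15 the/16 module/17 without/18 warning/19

1

The marked gap is the subject of "admitted".
Its filler is the fronted wh-phrase "who", at word 1.
(The other dependency links word 10 to a gap after word 13.)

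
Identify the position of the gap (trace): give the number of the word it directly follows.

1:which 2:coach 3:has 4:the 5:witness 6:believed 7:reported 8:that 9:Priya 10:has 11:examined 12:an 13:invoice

The displaced element is "which coach" (word 2).
It is linked across 1 clause boundary (Ø).
It functions as the subject of "reported", so the gap sits immediately after word 6 ("believed").
Base order: The witness has believed which coach reported that Priya has examined an invoice.

6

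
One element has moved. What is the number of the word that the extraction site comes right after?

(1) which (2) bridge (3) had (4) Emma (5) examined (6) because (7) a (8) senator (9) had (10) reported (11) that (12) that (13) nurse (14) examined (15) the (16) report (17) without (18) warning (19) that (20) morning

The displaced element is "which bridge" (word 2).
It functions as the direct object of "examined", so the gap sits immediately after word 5 ("examined").
Base order: Emma had examined which bridge because a senator had reported that that nurse examined the report without warning that morning.

5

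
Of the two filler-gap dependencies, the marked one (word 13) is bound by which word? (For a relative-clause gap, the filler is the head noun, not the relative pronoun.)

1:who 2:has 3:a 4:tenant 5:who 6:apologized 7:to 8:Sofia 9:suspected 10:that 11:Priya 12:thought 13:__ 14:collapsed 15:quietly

1

The marked gap is the subject of "collapsed".
Its filler is the fronted wh-phrase "who", at word 1.
(The other dependency links word 4 to a gap after word 5.)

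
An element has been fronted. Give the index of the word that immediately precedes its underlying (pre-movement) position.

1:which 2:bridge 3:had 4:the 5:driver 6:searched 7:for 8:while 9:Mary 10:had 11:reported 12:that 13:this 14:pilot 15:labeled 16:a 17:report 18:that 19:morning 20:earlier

The displaced element is "which bridge" (word 2).
It functions as the object of the preposition "for" of "searched", so the gap sits immediately after word 7 ("for").
Base order: The driver had searched for which bridge while Mary had reported that this pilot labeled a report that morning earlier.

7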